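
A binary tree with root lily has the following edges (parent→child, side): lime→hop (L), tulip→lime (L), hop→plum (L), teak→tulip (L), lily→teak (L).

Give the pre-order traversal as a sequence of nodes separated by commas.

lily, teak, tulip, lime, hop, plum

Pre-order visits the node, then its left subtree, then its right subtree.
Visit lily.
At lily: go left to teak.
  Visit teak.
  At teak: go left to tulip.
    Visit tulip.
    At tulip: go left to lime.
      Visit lime.
      At lime: go left to hop.
        Visit hop.
        At hop: go left to plum.
          plum is a leaf — visit plum.
        At hop: no right child.
      At lime: no right child.
    At tulip: no right child.
  At teak: no right child.
At lily: no right child.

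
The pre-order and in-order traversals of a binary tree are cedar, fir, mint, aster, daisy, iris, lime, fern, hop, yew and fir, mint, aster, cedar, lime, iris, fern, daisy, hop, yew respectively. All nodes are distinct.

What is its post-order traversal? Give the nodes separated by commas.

The first element of pre-order is the root; it splits in-order into left and right subtrees.
Root cedar: left subtree has 3 nodes {fir, mint, aster}, right has 6 {lime, iris, fern, daisy, hop, yew}.
  Root fir: left subtree has 0 nodes { }, right has 2 {mint, aster}.
    Root mint: left subtree has 0 nodes { }, right has 1 {aster}.
  Root daisy: left subtree has 3 nodes {lime, iris, fern}, right has 2 {hop, yew}.
    Root iris: left subtree has 1 node {lime}, right has 1 {fern}.
    Root hop: left subtree has 0 nodes { }, right has 1 {yew}.

aster, mint, fir, lime, fern, iris, yew, hop, daisy, cedar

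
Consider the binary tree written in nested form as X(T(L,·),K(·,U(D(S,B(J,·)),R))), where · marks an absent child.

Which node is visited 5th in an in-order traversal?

S

In-order visits the left subtree, then the node, then the right subtree.
At X: go left to T.
  At T: go left to L.
    L is a leaf — visit L.
  Visit T.
  At T: no right child.
Visit X.
At X: go right to K.
  At K: no left child.
  Visit K.
  At K: go right to U.
    At U: go left to D.
      At D: go left to S.
        S is a leaf — visit S.
      Visit D.
      At D: go right to B.
        At B: go left to J.
          J is a leaf — visit J.
        Visit B.
        At B: no right child.
    Visit U.
    At U: go right to R.
      R is a leaf — visit R.
Full in-order sequence: L, T, X, K, S, D, J, B, U, R.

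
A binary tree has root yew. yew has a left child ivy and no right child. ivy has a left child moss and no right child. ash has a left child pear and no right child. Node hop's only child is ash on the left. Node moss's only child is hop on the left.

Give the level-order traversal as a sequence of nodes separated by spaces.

Level-order visits nodes level by level from the root, left to right within each level.
Level 0: yew
Level 1: ivy
Level 2: moss
Level 3: hop
Level 4: ash
Level 5: pear

yew ivy moss hop ash pear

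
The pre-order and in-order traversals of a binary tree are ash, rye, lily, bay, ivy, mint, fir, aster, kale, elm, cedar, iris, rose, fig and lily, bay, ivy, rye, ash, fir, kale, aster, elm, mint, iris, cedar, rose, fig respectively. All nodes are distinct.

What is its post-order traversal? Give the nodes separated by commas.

ivy, bay, lily, rye, kale, elm, aster, fir, iris, fig, rose, cedar, mint, ash

The first element of pre-order is the root; it splits in-order into left and right subtrees.
Root ash: left subtree has 4 nodes {lily, bay, ivy, rye}, right has 9 {fir, kale, aster, elm, mint, iris, cedar, rose, fig}.
  Root rye: left subtree has 3 nodes {lily, bay, ivy}, right has 0 { }.
    Root lily: left subtree has 0 nodes { }, right has 2 {bay, ivy}.
      Root bay: left subtree has 0 nodes { }, right has 1 {ivy}.
  Root mint: left subtree has 4 nodes {fir, kale, aster, elm}, right has 4 {iris, cedar, rose, fig}.
    Root fir: left subtree has 0 nodes { }, right has 3 {kale, aster, elm}.
      Root aster: left subtree has 1 node {kale}, right has 1 {elm}.
    Root cedar: left subtree has 1 node {iris}, right has 2 {rose, fig}.
      Root rose: left subtree has 0 nodes { }, right has 1 {fig}.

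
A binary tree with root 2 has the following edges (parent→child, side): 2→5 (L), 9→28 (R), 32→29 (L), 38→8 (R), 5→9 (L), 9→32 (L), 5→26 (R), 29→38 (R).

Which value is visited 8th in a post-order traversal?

5

Post-order visits the left subtree, then the right subtree, then the node.
At 2: go left to 5.
  At 5: go left to 9.
    At 9: go left to 32.
      At 32: go left to 29.
        At 29: no left child.
        At 29: go right to 38.
          At 38: no left child.
          At 38: go right to 8.
            8 is a leaf — visit 8.
          Visit 38.
        Visit 29.
      At 32: no right child.
      Visit 32.
    At 9: go right to 28.
      28 is a leaf — visit 28.
    Visit 9.
  At 5: go right to 26.
    26 is a leaf — visit 26.
  Visit 5.
At 2: no right child.
Visit 2.
Full post-order sequence: 8, 38, 29, 32, 28, 9, 26, 5, 2.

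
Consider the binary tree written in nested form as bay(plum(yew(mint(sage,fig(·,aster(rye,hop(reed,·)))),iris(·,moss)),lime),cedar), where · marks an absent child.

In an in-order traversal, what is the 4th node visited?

In-order visits the left subtree, then the node, then the right subtree.
At bay: go left to plum.
  At plum: go left to yew.
    At yew: go left to mint.
      At mint: go left to sage.
        sage is a leaf — visit sage.
      Visit mint.
      At mint: go right to fig.
        At fig: no left child.
        Visit fig.
        At fig: go right to aster.
          At aster: go left to rye.
            rye is a leaf — visit rye.
          Visit aster.
          At aster: go right to hop.
            At hop: go left to reed.
              reed is a leaf — visit reed.
            Visit hop.
            At hop: no right child.
    Visit yew.
    At yew: go right to iris.
      At iris: no left child.
      Visit iris.
      At iris: go right to moss.
        moss is a leaf — visit moss.
  Visit plum.
  At plum: go right to lime.
    lime is a leaf — visit lime.
Visit bay.
At bay: go right to cedar.
  cedar is a leaf — visit cedar.
Full in-order sequence: sage, mint, fig, rye, aster, reed, hop, yew, iris, moss, plum, lime, bay, cedar.

rye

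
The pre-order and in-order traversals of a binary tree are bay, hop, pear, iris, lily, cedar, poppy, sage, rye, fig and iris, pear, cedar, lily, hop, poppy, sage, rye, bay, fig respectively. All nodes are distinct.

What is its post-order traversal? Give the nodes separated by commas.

The first element of pre-order is the root; it splits in-order into left and right subtrees.
Root bay: left subtree has 8 nodes {iris, pear, cedar, lily, hop, poppy, sage, rye}, right has 1 {fig}.
  Root hop: left subtree has 4 nodes {iris, pear, cedar, lily}, right has 3 {poppy, sage, rye}.
    Root pear: left subtree has 1 node {iris}, right has 2 {cedar, lily}.
      Root lily: left subtree has 1 node {cedar}, right has 0 { }.
    Root poppy: left subtree has 0 nodes { }, right has 2 {sage, rye}.
      Root sage: left subtree has 0 nodes { }, right has 1 {rye}.

iris, cedar, lily, pear, rye, sage, poppy, hop, fig, bay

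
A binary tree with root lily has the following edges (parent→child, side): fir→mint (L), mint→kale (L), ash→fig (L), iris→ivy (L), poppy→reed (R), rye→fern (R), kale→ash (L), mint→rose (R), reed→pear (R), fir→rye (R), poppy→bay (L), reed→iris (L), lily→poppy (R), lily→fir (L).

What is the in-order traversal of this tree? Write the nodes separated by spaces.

fig ash kale mint rose fir rye fern lily bay poppy ivy iris reed pear

In-order visits the left subtree, then the node, then the right subtree.
At lily: go left to fir.
  At fir: go left to mint.
    At mint: go left to kale.
      At kale: go left to ash.
        At ash: go left to fig.
          fig is a leaf — visit fig.
        Visit ash.
        At ash: no right child.
      Visit kale.
      At kale: no right child.
    Visit mint.
    At mint: go right to rose.
      rose is a leaf — visit rose.
  Visit fir.
  At fir: go right to rye.
    At rye: no left child.
    Visit rye.
    At rye: go right to fern.
      fern is a leaf — visit fern.
Visit lily.
At lily: go right to poppy.
  At poppy: go left to bay.
    bay is a leaf — visit bay.
  Visit poppy.
  At poppy: go right to reed.
    At reed: go left to iris.
      At iris: go left to ivy.
        ivy is a leaf — visit ivy.
      Visit iris.
      At iris: no right child.
    Visit reed.
    At reed: go right to pear.
      pear is a leaf — visit pear.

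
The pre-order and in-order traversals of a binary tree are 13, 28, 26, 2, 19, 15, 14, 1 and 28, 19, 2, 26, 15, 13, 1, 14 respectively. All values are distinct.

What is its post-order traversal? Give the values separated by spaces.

19 2 15 26 28 1 14 13

The first element of pre-order is the root; it splits in-order into left and right subtrees.
Root 13: left subtree has 5 nodes {28, 19, 2, 26, 15}, right has 2 {1, 14}.
  Root 28: left subtree has 0 nodes { }, right has 4 {19, 2, 26, 15}.
    Root 26: left subtree has 2 nodes {19, 2}, right has 1 {15}.
      Root 2: left subtree has 1 node {19}, right has 0 { }.
  Root 14: left subtree has 1 node {1}, right has 0 { }.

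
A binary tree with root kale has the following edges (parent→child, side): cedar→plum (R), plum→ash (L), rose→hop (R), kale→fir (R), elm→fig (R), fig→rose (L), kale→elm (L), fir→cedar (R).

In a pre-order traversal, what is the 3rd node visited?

Pre-order visits the node, then its left subtree, then its right subtree.
Visit kale.
At kale: go left to elm.
  Visit elm.
  At elm: no left child.
  At elm: go right to fig.
    Visit fig.
    At fig: go left to rose.
      Visit rose.
      At rose: no left child.
      At rose: go right to hop.
        hop is a leaf — visit hop.
    At fig: no right child.
At kale: go right to fir.
  Visit fir.
  At fir: no left child.
  At fir: go right to cedar.
    Visit cedar.
    At cedar: no left child.
    At cedar: go right to plum.
      Visit plum.
      At plum: go left to ash.
        ash is a leaf — visit ash.
      At plum: no right child.
Full pre-order sequence: kale, elm, fig, rose, hop, fir, cedar, plum, ash.

fig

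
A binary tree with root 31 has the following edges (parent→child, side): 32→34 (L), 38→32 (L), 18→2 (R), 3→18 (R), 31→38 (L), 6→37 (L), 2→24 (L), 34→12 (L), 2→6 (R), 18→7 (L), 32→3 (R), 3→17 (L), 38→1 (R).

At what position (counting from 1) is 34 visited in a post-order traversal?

2

Post-order visits the left subtree, then the right subtree, then the node.
At 31: go left to 38.
  At 38: go left to 32.
    At 32: go left to 34.
      At 34: go left to 12.
        12 is a leaf — visit 12.
      At 34: no right child.
      Visit 34.
    At 32: go right to 3.
      At 3: go left to 17.
        17 is a leaf — visit 17.
      At 3: go right to 18.
        At 18: go left to 7.
          7 is a leaf — visit 7.
        At 18: go right to 2.
          At 2: go left to 24.
            24 is a leaf — visit 24.
          At 2: go right to 6.
            At 6: go left to 37.
              37 is a leaf — visit 37.
            At 6: no right child.
            Visit 6.
          Visit 2.
        Visit 18.
      Visit 3.
    Visit 32.
  At 38: go right to 1.
    1 is a leaf — visit 1.
  Visit 38.
At 31: no right child.
Visit 31.
Full post-order sequence: 12, 34, 17, 7, 24, 37, 6, 2, 18, 3, 32, 1, 38, 31.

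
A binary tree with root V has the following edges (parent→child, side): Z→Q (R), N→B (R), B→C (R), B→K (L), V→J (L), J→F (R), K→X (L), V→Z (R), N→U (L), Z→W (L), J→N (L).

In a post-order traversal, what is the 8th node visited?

Post-order visits the left subtree, then the right subtree, then the node.
At V: go left to J.
  At J: go left to N.
    At N: go left to U.
      U is a leaf — visit U.
    At N: go right to B.
      At B: go left to K.
        At K: go left to X.
          X is a leaf — visit X.
        At K: no right child.
        Visit K.
      At B: go right to C.
        C is a leaf — visit C.
      Visit B.
    Visit N.
  At J: go right to F.
    F is a leaf — visit F.
  Visit J.
At V: go right to Z.
  At Z: go left to W.
    W is a leaf — visit W.
  At Z: go right to Q.
    Q is a leaf — visit Q.
  Visit Z.
Visit V.
Full post-order sequence: U, X, K, C, B, N, F, J, W, Q, Z, V.

J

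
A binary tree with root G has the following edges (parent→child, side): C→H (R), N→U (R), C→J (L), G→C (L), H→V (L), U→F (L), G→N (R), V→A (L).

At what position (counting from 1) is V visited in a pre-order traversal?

5

Pre-order visits the node, then its left subtree, then its right subtree.
Visit G.
At G: go left to C.
  Visit C.
  At C: go left to J.
    J is a leaf — visit J.
  At C: go right to H.
    Visit H.
    At H: go left to V.
      Visit V.
      At V: go left to A.
        A is a leaf — visit A.
      At V: no right child.
    At H: no right child.
At G: go right to N.
  Visit N.
  At N: no left child.
  At N: go right to U.
    Visit U.
    At U: go left to F.
      F is a leaf — visit F.
    At U: no right child.
Full pre-order sequence: G, C, J, H, V, A, N, U, F.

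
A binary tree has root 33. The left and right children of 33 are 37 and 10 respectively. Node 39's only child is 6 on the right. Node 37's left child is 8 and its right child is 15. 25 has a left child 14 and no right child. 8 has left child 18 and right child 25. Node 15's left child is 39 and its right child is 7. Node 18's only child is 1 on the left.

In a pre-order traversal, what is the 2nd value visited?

Pre-order visits the node, then its left subtree, then its right subtree.
Visit 33.
At 33: go left to 37.
  Visit 37.
  At 37: go left to 8.
    Visit 8.
    At 8: go left to 18.
      Visit 18.
      At 18: go left to 1.
        1 is a leaf — visit 1.
      At 18: no right child.
    At 8: go right to 25.
      Visit 25.
      At 25: go left to 14.
        14 is a leaf — visit 14.
      At 25: no right child.
  At 37: go right to 15.
    Visit 15.
    At 15: go left to 39.
      Visit 39.
      At 39: no left child.
      At 39: go right to 6.
        6 is a leaf — visit 6.
    At 15: go right to 7.
      7 is a leaf — visit 7.
At 33: go right to 10.
  10 is a leaf — visit 10.
Full pre-order sequence: 33, 37, 8, 18, 1, 25, 14, 15, 39, 6, 7, 10.

37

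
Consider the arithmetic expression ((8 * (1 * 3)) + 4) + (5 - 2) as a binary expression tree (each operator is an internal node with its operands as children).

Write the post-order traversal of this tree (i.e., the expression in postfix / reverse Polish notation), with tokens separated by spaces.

Post-order on an expression tree gives postfix notation: for each operator, emit left operand, right operand, then the operator.

8 1 3 * * 4 + 5 2 - +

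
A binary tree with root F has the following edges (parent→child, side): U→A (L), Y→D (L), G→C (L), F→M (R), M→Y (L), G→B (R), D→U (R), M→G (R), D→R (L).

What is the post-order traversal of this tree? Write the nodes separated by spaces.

Post-order visits the left subtree, then the right subtree, then the node.
At F: no left child.
At F: go right to M.
  At M: go left to Y.
    At Y: go left to D.
      At D: go left to R.
        R is a leaf — visit R.
      At D: go right to U.
        At U: go left to A.
          A is a leaf — visit A.
        At U: no right child.
        Visit U.
      Visit D.
    At Y: no right child.
    Visit Y.
  At M: go right to G.
    At G: go left to C.
      C is a leaf — visit C.
    At G: go right to B.
      B is a leaf — visit B.
    Visit G.
  Visit M.
Visit F.

R A U D Y C B G M F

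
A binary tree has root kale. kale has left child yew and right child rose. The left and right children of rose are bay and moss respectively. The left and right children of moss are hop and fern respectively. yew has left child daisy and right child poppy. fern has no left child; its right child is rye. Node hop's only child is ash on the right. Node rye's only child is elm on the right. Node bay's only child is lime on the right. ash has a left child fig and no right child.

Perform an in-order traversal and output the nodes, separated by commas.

daisy, yew, poppy, kale, bay, lime, rose, hop, fig, ash, moss, fern, rye, elm

In-order visits the left subtree, then the node, then the right subtree.
At kale: go left to yew.
  At yew: go left to daisy.
    daisy is a leaf — visit daisy.
  Visit yew.
  At yew: go right to poppy.
    poppy is a leaf — visit poppy.
Visit kale.
At kale: go right to rose.
  At rose: go left to bay.
    At bay: no left child.
    Visit bay.
    At bay: go right to lime.
      lime is a leaf — visit lime.
  Visit rose.
  At rose: go right to moss.
    At moss: go left to hop.
      At hop: no left child.
      Visit hop.
      At hop: go right to ash.
        At ash: go left to fig.
          fig is a leaf — visit fig.
        Visit ash.
        At ash: no right child.
    Visit moss.
    At moss: go right to fern.
      At fern: no left child.
      Visit fern.
      At fern: go right to rye.
        At rye: no left child.
        Visit rye.
        At rye: go right to elm.
          elm is a leaf — visit elm.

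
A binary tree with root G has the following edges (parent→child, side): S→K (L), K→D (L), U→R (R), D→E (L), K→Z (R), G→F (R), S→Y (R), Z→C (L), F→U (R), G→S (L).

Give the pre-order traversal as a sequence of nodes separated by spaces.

G S K D E Z C Y F U R

Pre-order visits the node, then its left subtree, then its right subtree.
Visit G.
At G: go left to S.
  Visit S.
  At S: go left to K.
    Visit K.
    At K: go left to D.
      Visit D.
      At D: go left to E.
        E is a leaf — visit E.
      At D: no right child.
    At K: go right to Z.
      Visit Z.
      At Z: go left to C.
        C is a leaf — visit C.
      At Z: no right child.
  At S: go right to Y.
    Y is a leaf — visit Y.
At G: go right to F.
  Visit F.
  At F: no left child.
  At F: go right to U.
    Visit U.
    At U: no left child.
    At U: go right to R.
      R is a leaf — visit R.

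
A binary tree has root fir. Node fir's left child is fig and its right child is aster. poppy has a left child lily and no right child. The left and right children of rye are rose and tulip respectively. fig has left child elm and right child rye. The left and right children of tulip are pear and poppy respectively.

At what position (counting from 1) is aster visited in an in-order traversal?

In-order visits the left subtree, then the node, then the right subtree.
At fir: go left to fig.
  At fig: go left to elm.
    elm is a leaf — visit elm.
  Visit fig.
  At fig: go right to rye.
    At rye: go left to rose.
      rose is a leaf — visit rose.
    Visit rye.
    At rye: go right to tulip.
      At tulip: go left to pear.
        pear is a leaf — visit pear.
      Visit tulip.
      At tulip: go right to poppy.
        At poppy: go left to lily.
          lily is a leaf — visit lily.
        Visit poppy.
        At poppy: no right child.
Visit fir.
At fir: go right to aster.
  aster is a leaf — visit aster.
Full in-order sequence: elm, fig, rose, rye, pear, tulip, lily, poppy, fir, aster.

10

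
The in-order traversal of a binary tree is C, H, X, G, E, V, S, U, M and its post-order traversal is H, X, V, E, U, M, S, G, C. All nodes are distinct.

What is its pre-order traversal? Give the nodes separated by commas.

The last element of post-order is the root; it splits in-order into left and right subtrees.
Root C: left subtree has 0 nodes { }, right has 8 {H, X, G, E, V, S, U, M}.
  Root G: left subtree has 2 nodes {H, X}, right has 5 {E, V, S, U, M}.
    Root X: left subtree has 1 node {H}, right has 0 { }.
    Root S: left subtree has 2 nodes {E, V}, right has 2 {U, M}.
      Root E: left subtree has 0 nodes { }, right has 1 {V}.
      Root M: left subtree has 1 node {U}, right has 0 { }.

C, G, X, H, S, E, V, M, U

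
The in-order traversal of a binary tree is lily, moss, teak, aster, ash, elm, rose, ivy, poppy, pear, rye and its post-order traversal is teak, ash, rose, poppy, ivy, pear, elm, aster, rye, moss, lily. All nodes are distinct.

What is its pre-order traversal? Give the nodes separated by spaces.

The last element of post-order is the root; it splits in-order into left and right subtrees.
Root lily: left subtree has 0 nodes { }, right has 10 {moss, teak, aster, ash, elm, rose, ivy, poppy, pear, rye}.
  Root moss: left subtree has 0 nodes { }, right has 9 {teak, aster, ash, elm, rose, ivy, poppy, pear, rye}.
    Root rye: left subtree has 8 nodes {teak, aster, ash, elm, rose, ivy, poppy, pear}, right has 0 { }.
      Root aster: left subtree has 1 node {teak}, right has 6 {ash, elm, rose, ivy, poppy, pear}.
        Root elm: left subtree has 1 node {ash}, right has 4 {rose, ivy, poppy, pear}.
          Root pear: left subtree has 3 nodes {rose, ivy, poppy}, right has 0 { }.
            Root ivy: left subtree has 1 node {rose}, right has 1 {poppy}.

lily moss rye aster teak elm ash pear ivy rose poppy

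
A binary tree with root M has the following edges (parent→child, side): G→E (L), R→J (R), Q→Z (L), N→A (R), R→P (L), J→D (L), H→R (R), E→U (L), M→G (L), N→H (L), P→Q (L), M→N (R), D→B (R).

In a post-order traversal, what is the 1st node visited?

Post-order visits the left subtree, then the right subtree, then the node.
At M: go left to G.
  At G: go left to E.
    At E: go left to U.
      U is a leaf — visit U.
    At E: no right child.
    Visit E.
  At G: no right child.
  Visit G.
At M: go right to N.
  At N: go left to H.
    At H: no left child.
    At H: go right to R.
      At R: go left to P.
        At P: go left to Q.
          At Q: go left to Z.
            Z is a leaf — visit Z.
          At Q: no right child.
          Visit Q.
        At P: no right child.
        Visit P.
      At R: go right to J.
        At J: go left to D.
          At D: no left child.
          At D: go right to B.
            B is a leaf — visit B.
          Visit D.
        At J: no right child.
        Visit J.
      Visit R.
    Visit H.
  At N: go right to A.
    A is a leaf — visit A.
  Visit N.
Visit M.
Full post-order sequence: U, E, G, Z, Q, P, B, D, J, R, H, A, N, M.

U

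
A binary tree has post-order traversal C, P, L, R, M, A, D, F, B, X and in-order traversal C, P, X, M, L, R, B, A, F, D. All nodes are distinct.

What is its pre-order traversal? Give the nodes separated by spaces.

The last element of post-order is the root; it splits in-order into left and right subtrees.
Root X: left subtree has 2 nodes {C, P}, right has 7 {M, L, R, B, A, F, D}.
  Root P: left subtree has 1 node {C}, right has 0 { }.
  Root B: left subtree has 3 nodes {M, L, R}, right has 3 {A, F, D}.
    Root M: left subtree has 0 nodes { }, right has 2 {L, R}.
      Root R: left subtree has 1 node {L}, right has 0 { }.
    Root F: left subtree has 1 node {A}, right has 1 {D}.

X P C B M R L F A D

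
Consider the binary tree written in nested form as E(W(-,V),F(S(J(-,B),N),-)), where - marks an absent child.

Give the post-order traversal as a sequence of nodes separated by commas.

V, W, B, J, N, S, F, E

Post-order visits the left subtree, then the right subtree, then the node.
At E: go left to W.
  At W: no left child.
  At W: go right to V.
    V is a leaf — visit V.
  Visit W.
At E: go right to F.
  At F: go left to S.
    At S: go left to J.
      At J: no left child.
      At J: go right to B.
        B is a leaf — visit B.
      Visit J.
    At S: go right to N.
      N is a leaf — visit N.
    Visit S.
  At F: no right child.
  Visit F.
Visit E.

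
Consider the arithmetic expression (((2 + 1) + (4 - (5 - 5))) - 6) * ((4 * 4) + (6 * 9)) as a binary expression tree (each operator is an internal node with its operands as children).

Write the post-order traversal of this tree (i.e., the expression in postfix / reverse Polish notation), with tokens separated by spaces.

Post-order on an expression tree gives postfix notation: for each operator, emit left operand, right operand, then the operator.

2 1 + 4 5 5 - - + 6 - 4 4 * 6 9 * + *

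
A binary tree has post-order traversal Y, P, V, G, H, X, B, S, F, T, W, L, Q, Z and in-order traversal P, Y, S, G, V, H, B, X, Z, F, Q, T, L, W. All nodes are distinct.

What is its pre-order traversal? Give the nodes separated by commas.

The last element of post-order is the root; it splits in-order into left and right subtrees.
Root Z: left subtree has 8 nodes {P, Y, S, G, V, H, B, X}, right has 5 {F, Q, T, L, W}.
  Root S: left subtree has 2 nodes {P, Y}, right has 5 {G, V, H, B, X}.
    Root P: left subtree has 0 nodes { }, right has 1 {Y}.
    Root B: left subtree has 3 nodes {G, V, H}, right has 1 {X}.
      Root H: left subtree has 2 nodes {G, V}, right has 0 { }.
        Root G: left subtree has 0 nodes { }, right has 1 {V}.
  Root Q: left subtree has 1 node {F}, right has 3 {T, L, W}.
    Root L: left subtree has 1 node {T}, right has 1 {W}.

Z, S, P, Y, B, H, G, V, X, Q, F, L, T, W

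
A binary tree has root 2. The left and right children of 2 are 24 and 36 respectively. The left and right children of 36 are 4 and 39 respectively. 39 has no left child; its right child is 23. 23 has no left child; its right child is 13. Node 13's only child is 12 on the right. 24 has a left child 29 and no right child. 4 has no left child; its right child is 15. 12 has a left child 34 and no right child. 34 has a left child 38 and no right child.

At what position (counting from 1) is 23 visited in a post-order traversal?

9

Post-order visits the left subtree, then the right subtree, then the node.
At 2: go left to 24.
  At 24: go left to 29.
    29 is a leaf — visit 29.
  At 24: no right child.
  Visit 24.
At 2: go right to 36.
  At 36: go left to 4.
    At 4: no left child.
    At 4: go right to 15.
      15 is a leaf — visit 15.
    Visit 4.
  At 36: go right to 39.
    At 39: no left child.
    At 39: go right to 23.
      At 23: no left child.
      At 23: go right to 13.
        At 13: no left child.
        At 13: go right to 12.
          At 12: go left to 34.
            At 34: go left to 38.
              38 is a leaf — visit 38.
            At 34: no right child.
            Visit 34.
          At 12: no right child.
          Visit 12.
        Visit 13.
      Visit 23.
    Visit 39.
  Visit 36.
Visit 2.
Full post-order sequence: 29, 24, 15, 4, 38, 34, 12, 13, 23, 39, 36, 2.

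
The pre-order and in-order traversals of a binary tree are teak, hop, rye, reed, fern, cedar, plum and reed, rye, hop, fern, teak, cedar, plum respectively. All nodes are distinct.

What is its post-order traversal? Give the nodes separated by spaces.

reed rye fern hop plum cedar teak

The first element of pre-order is the root; it splits in-order into left and right subtrees.
Root teak: left subtree has 4 nodes {reed, rye, hop, fern}, right has 2 {cedar, plum}.
  Root hop: left subtree has 2 nodes {reed, rye}, right has 1 {fern}.
    Root rye: left subtree has 1 node {reed}, right has 0 { }.
  Root cedar: left subtree has 0 nodes { }, right has 1 {plum}.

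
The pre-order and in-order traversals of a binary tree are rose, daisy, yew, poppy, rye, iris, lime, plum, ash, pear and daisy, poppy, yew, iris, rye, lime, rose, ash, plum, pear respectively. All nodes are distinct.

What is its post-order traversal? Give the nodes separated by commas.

The first element of pre-order is the root; it splits in-order into left and right subtrees.
Root rose: left subtree has 6 nodes {daisy, poppy, yew, iris, rye, lime}, right has 3 {ash, plum, pear}.
  Root daisy: left subtree has 0 nodes { }, right has 5 {poppy, yew, iris, rye, lime}.
    Root yew: left subtree has 1 node {poppy}, right has 3 {iris, rye, lime}.
      Root rye: left subtree has 1 node {iris}, right has 1 {lime}.
  Root plum: left subtree has 1 node {ash}, right has 1 {pear}.

poppy, iris, lime, rye, yew, daisy, ash, pear, plum, rose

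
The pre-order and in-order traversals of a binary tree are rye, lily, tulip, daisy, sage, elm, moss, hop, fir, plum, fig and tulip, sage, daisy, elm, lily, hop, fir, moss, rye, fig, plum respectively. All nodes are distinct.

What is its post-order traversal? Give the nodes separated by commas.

sage, elm, daisy, tulip, fir, hop, moss, lily, fig, plum, rye

The first element of pre-order is the root; it splits in-order into left and right subtrees.
Root rye: left subtree has 8 nodes {tulip, sage, daisy, elm, lily, hop, fir, moss}, right has 2 {fig, plum}.
  Root lily: left subtree has 4 nodes {tulip, sage, daisy, elm}, right has 3 {hop, fir, moss}.
    Root tulip: left subtree has 0 nodes { }, right has 3 {sage, daisy, elm}.
      Root daisy: left subtree has 1 node {sage}, right has 1 {elm}.
    Root moss: left subtree has 2 nodes {hop, fir}, right has 0 { }.
      Root hop: left subtree has 0 nodes { }, right has 1 {fir}.
  Root plum: left subtree has 1 node {fig}, right has 0 { }.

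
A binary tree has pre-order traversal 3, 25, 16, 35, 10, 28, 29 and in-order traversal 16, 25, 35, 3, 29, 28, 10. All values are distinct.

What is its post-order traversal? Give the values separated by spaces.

The first element of pre-order is the root; it splits in-order into left and right subtrees.
Root 3: left subtree has 3 nodes {16, 25, 35}, right has 3 {29, 28, 10}.
  Root 25: left subtree has 1 node {16}, right has 1 {35}.
  Root 10: left subtree has 2 nodes {29, 28}, right has 0 { }.
    Root 28: left subtree has 1 node {29}, right has 0 { }.

16 35 25 29 28 10 3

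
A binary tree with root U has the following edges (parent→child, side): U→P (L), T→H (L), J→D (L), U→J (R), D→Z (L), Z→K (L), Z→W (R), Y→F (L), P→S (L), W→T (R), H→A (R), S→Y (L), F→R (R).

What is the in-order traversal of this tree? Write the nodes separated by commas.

F, R, Y, S, P, U, K, Z, W, H, A, T, D, J

In-order visits the left subtree, then the node, then the right subtree.
At U: go left to P.
  At P: go left to S.
    At S: go left to Y.
      At Y: go left to F.
        At F: no left child.
        Visit F.
        At F: go right to R.
          R is a leaf — visit R.
      Visit Y.
      At Y: no right child.
    Visit S.
    At S: no right child.
  Visit P.
  At P: no right child.
Visit U.
At U: go right to J.
  At J: go left to D.
    At D: go left to Z.
      At Z: go left to K.
        K is a leaf — visit K.
      Visit Z.
      At Z: go right to W.
        At W: no left child.
        Visit W.
        At W: go right to T.
          At T: go left to H.
            At H: no left child.
            Visit H.
            At H: go right to A.
              A is a leaf — visit A.
          Visit T.
          At T: no right child.
    Visit D.
    At D: no right child.
  Visit J.
  At J: no right child.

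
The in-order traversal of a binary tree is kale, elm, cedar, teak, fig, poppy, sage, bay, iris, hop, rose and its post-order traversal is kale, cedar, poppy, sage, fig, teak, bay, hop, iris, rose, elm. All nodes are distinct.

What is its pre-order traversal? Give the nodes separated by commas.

The last element of post-order is the root; it splits in-order into left and right subtrees.
Root elm: left subtree has 1 node {kale}, right has 9 {cedar, teak, fig, poppy, sage, bay, iris, hop, rose}.
  Root rose: left subtree has 8 nodes {cedar, teak, fig, poppy, sage, bay, iris, hop}, right has 0 { }.
    Root iris: left subtree has 6 nodes {cedar, teak, fig, poppy, sage, bay}, right has 1 {hop}.
      Root bay: left subtree has 5 nodes {cedar, teak, fig, poppy, sage}, right has 0 { }.
        Root teak: left subtree has 1 node {cedar}, right has 3 {fig, poppy, sage}.
          Root fig: left subtree has 0 nodes { }, right has 2 {poppy, sage}.
            Root sage: left subtree has 1 node {poppy}, right has 0 { }.

elm, kale, rose, iris, bay, teak, cedar, fig, sage, poppy, hop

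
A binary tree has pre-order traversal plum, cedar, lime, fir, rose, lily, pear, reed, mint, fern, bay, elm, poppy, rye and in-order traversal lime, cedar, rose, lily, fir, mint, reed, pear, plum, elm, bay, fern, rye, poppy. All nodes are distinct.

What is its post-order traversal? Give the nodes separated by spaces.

lime lily rose mint reed pear fir cedar elm bay rye poppy fern plum

The first element of pre-order is the root; it splits in-order into left and right subtrees.
Root plum: left subtree has 8 nodes {lime, cedar, rose, lily, fir, mint, reed, pear}, right has 5 {elm, bay, fern, rye, poppy}.
  Root cedar: left subtree has 1 node {lime}, right has 6 {rose, lily, fir, mint, reed, pear}.
    Root fir: left subtree has 2 nodes {rose, lily}, right has 3 {mint, reed, pear}.
      Root rose: left subtree has 0 nodes { }, right has 1 {lily}.
      Root pear: left subtree has 2 nodes {mint, reed}, right has 0 { }.
        Root reed: left subtree has 1 node {mint}, right has 0 { }.
  Root fern: left subtree has 2 nodes {elm, bay}, right has 2 {rye, poppy}.
    Root bay: left subtree has 1 node {elm}, right has 0 { }.
    Root poppy: left subtree has 1 node {rye}, right has 0 { }.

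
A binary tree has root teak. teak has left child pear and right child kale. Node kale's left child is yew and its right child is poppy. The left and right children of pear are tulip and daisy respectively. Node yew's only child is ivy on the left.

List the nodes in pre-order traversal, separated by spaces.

Pre-order visits the node, then its left subtree, then its right subtree.
Visit teak.
At teak: go left to pear.
  Visit pear.
  At pear: go left to tulip.
    tulip is a leaf — visit tulip.
  At pear: go right to daisy.
    daisy is a leaf — visit daisy.
At teak: go right to kale.
  Visit kale.
  At kale: go left to yew.
    Visit yew.
    At yew: go left to ivy.
      ivy is a leaf — visit ivy.
    At yew: no right child.
  At kale: go right to poppy.
    poppy is a leaf — visit poppy.

teak pear tulip daisy kale yew ivy poppy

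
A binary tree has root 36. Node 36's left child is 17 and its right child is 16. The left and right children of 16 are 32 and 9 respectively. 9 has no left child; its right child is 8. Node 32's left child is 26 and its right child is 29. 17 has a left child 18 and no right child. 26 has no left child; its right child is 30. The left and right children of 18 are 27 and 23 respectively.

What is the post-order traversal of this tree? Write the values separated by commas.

27, 23, 18, 17, 30, 26, 29, 32, 8, 9, 16, 36

Post-order visits the left subtree, then the right subtree, then the node.
At 36: go left to 17.
  At 17: go left to 18.
    At 18: go left to 27.
      27 is a leaf — visit 27.
    At 18: go right to 23.
      23 is a leaf — visit 23.
    Visit 18.
  At 17: no right child.
  Visit 17.
At 36: go right to 16.
  At 16: go left to 32.
    At 32: go left to 26.
      At 26: no left child.
      At 26: go right to 30.
        30 is a leaf — visit 30.
      Visit 26.
    At 32: go right to 29.
      29 is a leaf — visit 29.
    Visit 32.
  At 16: go right to 9.
    At 9: no left child.
    At 9: go right to 8.
      8 is a leaf — visit 8.
    Visit 9.
  Visit 16.
Visit 36.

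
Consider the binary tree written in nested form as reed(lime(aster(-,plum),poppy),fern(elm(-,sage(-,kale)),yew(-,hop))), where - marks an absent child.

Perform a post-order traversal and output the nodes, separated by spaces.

plum aster poppy lime kale sage elm hop yew fern reed

Post-order visits the left subtree, then the right subtree, then the node.
At reed: go left to lime.
  At lime: go left to aster.
    At aster: no left child.
    At aster: go right to plum.
      plum is a leaf — visit plum.
    Visit aster.
  At lime: go right to poppy.
    poppy is a leaf — visit poppy.
  Visit lime.
At reed: go right to fern.
  At fern: go left to elm.
    At elm: no left child.
    At elm: go right to sage.
      At sage: no left child.
      At sage: go right to kale.
        kale is a leaf — visit kale.
      Visit sage.
    Visit elm.
  At fern: go right to yew.
    At yew: no left child.
    At yew: go right to hop.
      hop is a leaf — visit hop.
    Visit yew.
  Visit fern.
Visit reed.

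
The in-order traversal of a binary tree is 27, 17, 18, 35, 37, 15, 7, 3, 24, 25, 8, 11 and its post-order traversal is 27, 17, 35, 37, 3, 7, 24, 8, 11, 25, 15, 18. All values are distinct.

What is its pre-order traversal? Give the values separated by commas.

18, 17, 27, 15, 37, 35, 25, 24, 7, 3, 11, 8

The last element of post-order is the root; it splits in-order into left and right subtrees.
Root 18: left subtree has 2 nodes {27, 17}, right has 9 {35, 37, 15, 7, 3, 24, 25, 8, 11}.
  Root 17: left subtree has 1 node {27}, right has 0 { }.
  Root 15: left subtree has 2 nodes {35, 37}, right has 6 {7, 3, 24, 25, 8, 11}.
    Root 37: left subtree has 1 node {35}, right has 0 { }.
    Root 25: left subtree has 3 nodes {7, 3, 24}, right has 2 {8, 11}.
      Root 24: left subtree has 2 nodes {7, 3}, right has 0 { }.
        Root 7: left subtree has 0 nodes { }, right has 1 {3}.
      Root 11: left subtree has 1 node {8}, right has 0 { }.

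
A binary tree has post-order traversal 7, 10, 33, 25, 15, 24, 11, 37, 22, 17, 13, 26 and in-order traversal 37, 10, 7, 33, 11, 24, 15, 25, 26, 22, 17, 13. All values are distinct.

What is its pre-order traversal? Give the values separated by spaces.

26 37 11 33 10 7 24 15 25 13 17 22

The last element of post-order is the root; it splits in-order into left and right subtrees.
Root 26: left subtree has 8 nodes {37, 10, 7, 33, 11, 24, 15, 25}, right has 3 {22, 17, 13}.
  Root 37: left subtree has 0 nodes { }, right has 7 {10, 7, 33, 11, 24, 15, 25}.
    Root 11: left subtree has 3 nodes {10, 7, 33}, right has 3 {24, 15, 25}.
      Root 33: left subtree has 2 nodes {10, 7}, right has 0 { }.
        Root 10: left subtree has 0 nodes { }, right has 1 {7}.
      Root 24: left subtree has 0 nodes { }, right has 2 {15, 25}.
        Root 15: left subtree has 0 nodes { }, right has 1 {25}.
  Root 13: left subtree has 2 nodes {22, 17}, right has 0 { }.
    Root 17: left subtree has 1 node {22}, right has 0 { }.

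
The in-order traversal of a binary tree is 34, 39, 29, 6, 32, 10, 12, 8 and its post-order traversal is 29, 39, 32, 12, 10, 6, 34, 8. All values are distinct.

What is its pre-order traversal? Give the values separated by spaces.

8 34 6 39 29 10 32 12

The last element of post-order is the root; it splits in-order into left and right subtrees.
Root 8: left subtree has 7 nodes {34, 39, 29, 6, 32, 10, 12}, right has 0 { }.
  Root 34: left subtree has 0 nodes { }, right has 6 {39, 29, 6, 32, 10, 12}.
    Root 6: left subtree has 2 nodes {39, 29}, right has 3 {32, 10, 12}.
      Root 39: left subtree has 0 nodes { }, right has 1 {29}.
      Root 10: left subtree has 1 node {32}, right has 1 {12}.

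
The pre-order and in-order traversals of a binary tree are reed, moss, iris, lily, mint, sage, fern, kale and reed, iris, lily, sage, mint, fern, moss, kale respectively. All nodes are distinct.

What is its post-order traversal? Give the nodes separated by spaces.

sage fern mint lily iris kale moss reed

The first element of pre-order is the root; it splits in-order into left and right subtrees.
Root reed: left subtree has 0 nodes { }, right has 7 {iris, lily, sage, mint, fern, moss, kale}.
  Root moss: left subtree has 5 nodes {iris, lily, sage, mint, fern}, right has 1 {kale}.
    Root iris: left subtree has 0 nodes { }, right has 4 {lily, sage, mint, fern}.
      Root lily: left subtree has 0 nodes { }, right has 3 {sage, mint, fern}.
        Root mint: left subtree has 1 node {sage}, right has 1 {fern}.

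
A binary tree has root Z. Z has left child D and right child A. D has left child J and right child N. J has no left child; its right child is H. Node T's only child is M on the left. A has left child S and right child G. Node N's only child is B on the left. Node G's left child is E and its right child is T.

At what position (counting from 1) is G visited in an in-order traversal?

10

In-order visits the left subtree, then the node, then the right subtree.
At Z: go left to D.
  At D: go left to J.
    At J: no left child.
    Visit J.
    At J: go right to H.
      H is a leaf — visit H.
  Visit D.
  At D: go right to N.
    At N: go left to B.
      B is a leaf — visit B.
    Visit N.
    At N: no right child.
Visit Z.
At Z: go right to A.
  At A: go left to S.
    S is a leaf — visit S.
  Visit A.
  At A: go right to G.
    At G: go left to E.
      E is a leaf — visit E.
    Visit G.
    At G: go right to T.
      At T: go left to M.
        M is a leaf — visit M.
      Visit T.
      At T: no right child.
Full in-order sequence: J, H, D, B, N, Z, S, A, E, G, M, T.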